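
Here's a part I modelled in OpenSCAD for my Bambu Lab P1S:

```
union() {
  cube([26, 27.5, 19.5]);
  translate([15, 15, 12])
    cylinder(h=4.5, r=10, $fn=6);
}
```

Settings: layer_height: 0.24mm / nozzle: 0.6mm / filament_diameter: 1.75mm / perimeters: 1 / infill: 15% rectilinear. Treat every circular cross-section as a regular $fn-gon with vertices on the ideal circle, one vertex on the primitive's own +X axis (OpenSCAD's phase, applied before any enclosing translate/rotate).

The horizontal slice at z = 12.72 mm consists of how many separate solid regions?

At z = 12.72 mm: the cube is present — its section is the full 26×27.5 rectangle; the cylinder at (15, 15): section is a regular 6-gon, circumradius r=10; Combining (union): the r=10 cylinder at (15, 15) lies entirely inside the 26×27.5 cube, so the union is just the 26×27.5 cube — 1 connected region. The result has 1 disconnected region.

1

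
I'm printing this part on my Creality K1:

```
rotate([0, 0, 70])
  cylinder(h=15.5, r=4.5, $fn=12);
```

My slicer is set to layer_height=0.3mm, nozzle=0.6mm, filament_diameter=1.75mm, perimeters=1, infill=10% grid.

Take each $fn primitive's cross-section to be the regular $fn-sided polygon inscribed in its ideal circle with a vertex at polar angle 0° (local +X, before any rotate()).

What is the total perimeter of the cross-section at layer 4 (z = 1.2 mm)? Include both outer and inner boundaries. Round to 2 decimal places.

27.95 mm

At z = 1.2 mm: the r=4.5 cylinder gives a regular 12-gon of circumradius 4.5 (constant along its height) (perimeter = 2·12·4.500·sin(180°/12) = 27.95 mm); (whole slice rotated 70° about Z — lengths, areas and connectivity unchanged). Overall, the cross-section is a single solid region. Total boundary length (outer) = 27.95 mm.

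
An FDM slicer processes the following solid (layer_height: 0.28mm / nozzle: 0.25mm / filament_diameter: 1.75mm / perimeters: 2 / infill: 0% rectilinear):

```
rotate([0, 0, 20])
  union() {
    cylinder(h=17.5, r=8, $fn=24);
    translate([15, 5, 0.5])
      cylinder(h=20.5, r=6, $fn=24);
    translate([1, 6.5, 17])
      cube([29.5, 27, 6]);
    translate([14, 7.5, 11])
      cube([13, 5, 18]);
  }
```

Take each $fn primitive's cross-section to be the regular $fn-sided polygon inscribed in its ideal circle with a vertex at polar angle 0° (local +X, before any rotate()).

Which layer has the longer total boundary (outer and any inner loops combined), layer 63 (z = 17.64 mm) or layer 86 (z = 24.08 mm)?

layer 63 (z = 17.64 mm)

Layer 63 (z = 17.64): the cylinder does not reach this height (z outside [0, 17.5]); the r=6 cylinder at (15, 5) contributes a regular 24-gon of circumradius 6 (perimeter = 2·24·6.000·sin(180°/24) = 37.59 mm); the cube at (1, 6.5) (footprint 29.5×27) is included at this height (perimeter 113.00 mm); the cube at (14, 7.5) is present — its section is the full 13×5 rectangle (perimeter 36.00 mm); Merging all regions: the regions partially overlap (shared area 103.20 mm²), so the edge portions inside another operand are dropped and the merged outline is re-measured after clipping — boundary = 123.22 mm; (rotated 20° about Z; rotation is an isometry so areas/perimeters/island counts are preserved). So its perimeter = 123.22 mm. Layer 86 (z = 24.08): the cylinder is not intersected at this z (z outside [0, 17.5]); the cylinder at (15, 5) is absent (z outside [0.5, 21]); the cube at (1, 6.5) is absent (z outside [17, 23]); the cube at (14, 7.5) (footprint 13×5) is included at this height (perimeter 36.00 mm); Merging all regions: only the 13×5 cube at (14, 7.5) is present, so the union is just that shape — boundary = 36.00 mm; (rotated 20° about Z; rotation is an isometry so areas/perimeters/island counts are preserved). So its perimeter = 36.00 mm. Layer 63 is larger (123.22 vs 36.00 mm).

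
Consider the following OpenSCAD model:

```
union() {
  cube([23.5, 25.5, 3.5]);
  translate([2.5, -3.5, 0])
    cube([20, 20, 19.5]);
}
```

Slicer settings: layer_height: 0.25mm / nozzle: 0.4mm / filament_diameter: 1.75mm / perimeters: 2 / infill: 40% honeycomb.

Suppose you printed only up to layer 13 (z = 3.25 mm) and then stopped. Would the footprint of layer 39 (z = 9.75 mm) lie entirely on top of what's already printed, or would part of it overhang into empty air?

entirely on top

Compare the two slices. At z = 3.25: the cube is present — its section is the full 23.5×25.5 rectangle (area 599.25 mm²); the cube at (2.5, -3.5) (footprint 20×20) is included at this height (area 400.00 mm²); Merging all regions: the regions partially overlap — summed areas 999.25 mm² minus the doubly-counted overlap 330.00 mm² gives 669.25 mm² — area = 669.25 mm². At z = 9.75: the cube is not intersected at this z (z outside [0, 3.5]); the 20×20 cube at (2.5, -3.5) contributes its full rectangle (area 400.00 mm²); Merging all regions: only the 20×20 cube at (2.5, -3.5) is present, so the union is just that shape — area = 400.00 mm². Checking containment: the cross-section at z = 9.75 is a subset of the cross-section at z = 3.25.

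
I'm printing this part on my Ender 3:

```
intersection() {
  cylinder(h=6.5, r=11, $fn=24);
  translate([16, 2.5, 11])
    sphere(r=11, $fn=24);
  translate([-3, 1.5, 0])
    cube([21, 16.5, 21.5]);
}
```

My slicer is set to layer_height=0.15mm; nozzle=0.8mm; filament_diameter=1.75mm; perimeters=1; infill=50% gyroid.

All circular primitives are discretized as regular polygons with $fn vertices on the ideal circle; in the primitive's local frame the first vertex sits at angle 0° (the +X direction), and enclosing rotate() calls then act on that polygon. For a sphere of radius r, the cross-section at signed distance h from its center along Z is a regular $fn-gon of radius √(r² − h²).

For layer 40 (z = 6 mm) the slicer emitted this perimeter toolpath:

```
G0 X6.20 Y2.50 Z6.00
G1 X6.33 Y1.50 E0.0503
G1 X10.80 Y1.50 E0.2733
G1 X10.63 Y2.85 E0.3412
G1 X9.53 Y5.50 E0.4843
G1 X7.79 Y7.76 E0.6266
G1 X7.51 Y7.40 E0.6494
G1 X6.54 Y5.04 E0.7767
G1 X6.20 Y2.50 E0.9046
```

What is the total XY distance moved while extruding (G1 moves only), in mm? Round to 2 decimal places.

Sum the Euclidean lengths of each G1 segment: total = 18.13 mm.

18.13 mm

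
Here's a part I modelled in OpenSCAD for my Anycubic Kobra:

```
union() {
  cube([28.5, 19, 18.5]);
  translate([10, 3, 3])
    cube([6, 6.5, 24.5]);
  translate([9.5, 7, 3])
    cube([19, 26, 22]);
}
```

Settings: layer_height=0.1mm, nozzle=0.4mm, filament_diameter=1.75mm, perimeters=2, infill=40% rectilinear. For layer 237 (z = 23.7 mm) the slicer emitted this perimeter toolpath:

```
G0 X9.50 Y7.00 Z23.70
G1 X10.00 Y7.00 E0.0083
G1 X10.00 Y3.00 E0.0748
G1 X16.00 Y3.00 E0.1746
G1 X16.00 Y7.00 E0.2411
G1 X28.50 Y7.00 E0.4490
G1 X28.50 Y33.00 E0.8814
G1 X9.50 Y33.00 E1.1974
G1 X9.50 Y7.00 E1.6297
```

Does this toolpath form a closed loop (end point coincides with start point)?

Start point (G0): (9.50, 7.00). End point (last G1): the path returns to the start — closed.

yes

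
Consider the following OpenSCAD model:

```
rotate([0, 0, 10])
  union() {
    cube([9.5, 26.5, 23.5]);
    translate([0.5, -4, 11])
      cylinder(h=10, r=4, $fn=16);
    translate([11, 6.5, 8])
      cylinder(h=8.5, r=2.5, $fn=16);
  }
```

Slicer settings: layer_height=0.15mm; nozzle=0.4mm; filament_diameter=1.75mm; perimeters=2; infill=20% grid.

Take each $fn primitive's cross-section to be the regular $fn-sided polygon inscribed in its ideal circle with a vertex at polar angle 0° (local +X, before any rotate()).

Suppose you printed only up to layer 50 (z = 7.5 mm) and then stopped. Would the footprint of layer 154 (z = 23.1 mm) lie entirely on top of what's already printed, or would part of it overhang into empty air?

Compare the two slices. At z = 7.5: the 9.5×26.5 cube contributes its full rectangle (area 251.75 mm²); the cylinder at (0.5, -4) is absent (z outside [11, 21]); the cylinder at (11, 6.5) does not reach this height (z outside [8, 16.5]); Merging all regions: only the 9.5×26.5 cube is present, so the union is just that shape — area = 251.75 mm²; (whole slice rotated 10° about Z — lengths, areas and connectivity unchanged). At z = 23.1: the cube is present — its section is the full 9.5×26.5 rectangle (area 251.75 mm²); the cylinder at (0.5, -4) is absent (z outside [11, 21]); the cylinder at (11, 6.5) is absent (z outside [8, 16.5]); Combining (union): only the 9.5×26.5 cube is present, so the union is just that shape — area = 251.75 mm²; (whole slice rotated 10° about Z — lengths, areas and connectivity unchanged). Checking containment: the cross-section at z = 23.1 is a subset of the cross-section at z = 7.5.

entirely on top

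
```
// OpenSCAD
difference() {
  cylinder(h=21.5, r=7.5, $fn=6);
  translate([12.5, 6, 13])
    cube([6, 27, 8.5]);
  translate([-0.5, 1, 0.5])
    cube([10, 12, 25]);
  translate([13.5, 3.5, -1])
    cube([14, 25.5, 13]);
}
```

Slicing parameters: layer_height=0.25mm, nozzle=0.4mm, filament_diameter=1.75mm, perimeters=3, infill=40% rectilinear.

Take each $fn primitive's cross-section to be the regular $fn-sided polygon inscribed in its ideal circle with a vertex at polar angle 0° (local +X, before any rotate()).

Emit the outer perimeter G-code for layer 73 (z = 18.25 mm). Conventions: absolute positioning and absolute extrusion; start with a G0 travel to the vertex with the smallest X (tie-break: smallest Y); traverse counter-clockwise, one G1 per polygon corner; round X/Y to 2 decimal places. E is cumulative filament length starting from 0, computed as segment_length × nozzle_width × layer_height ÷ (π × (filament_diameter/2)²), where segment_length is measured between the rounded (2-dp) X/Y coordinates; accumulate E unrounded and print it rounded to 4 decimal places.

At z = 18.25 mm: the r=7.5 cylinder gives a regular 6-gon of circumradius 7.5 (constant along its height); the cube at (12.5, 6) is present — its section is the full 6×27 rectangle; the 10×12 cube at (-0.5, 1) contributes its full rectangle; the cube at (13.5, 3.5) is not intersected at this z (z outside [-1, 12]); Taking the first minus the rest: starting from the r=7.5 cylinder, the 6×27 cube at (12.5, 6) misses the remaining region (no effect); the 10×12 cube at (-0.5, 1) partially overlaps it — only the 32.07 mm² overlap (of its 120.00 mm²) is removed, clipping the outline — 1 connected region. The outline is a single polygon with 8 vertices. Extrusion per mm of travel: 0.4 × 0.25 / (π × 0.875²) = 0.041575. Accumulating E over each segment gives final E = 1.9681.

G0 X-7.50 Y0.00 Z18.25
G1 X-3.75 Y-6.50 E0.3120
G1 X3.75 Y-6.50 E0.6238
G1 X7.50 Y0.00 E0.9358
G1 X6.92 Y1.00 E0.9838
G1 X-0.50 Y1.00 E1.2923
G1 X-0.50 Y6.50 E1.5210
G1 X-3.75 Y6.50 E1.6561
G1 X-7.50 Y0.00 E1.9681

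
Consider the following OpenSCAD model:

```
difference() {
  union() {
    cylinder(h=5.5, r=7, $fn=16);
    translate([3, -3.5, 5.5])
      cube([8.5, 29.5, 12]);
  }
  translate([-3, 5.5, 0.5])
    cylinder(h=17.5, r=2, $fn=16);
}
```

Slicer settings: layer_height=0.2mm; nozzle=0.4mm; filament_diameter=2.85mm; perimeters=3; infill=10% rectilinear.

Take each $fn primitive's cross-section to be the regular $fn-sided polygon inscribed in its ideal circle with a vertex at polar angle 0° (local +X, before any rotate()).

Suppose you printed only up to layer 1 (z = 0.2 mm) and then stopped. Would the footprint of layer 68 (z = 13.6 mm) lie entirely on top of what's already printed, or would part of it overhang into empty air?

Compare the two slices. At z = 0.2: the cylinder: section is a regular 16-gon, circumradius r=7 (area = (16/2)·7.000²·sin(360°/16) = 150.01 mm²); the cube at (3, -3.5) is absent (z outside [5.5, 17.5]); Combining (union): only the r=7 cylinder is present, so the union is just that shape — area = 150.01 mm²; the cylinder at (-3, 5.5) is not intersected at this z (z outside [0.5, 18]); After the difference (first − rest): none of the subtracted shapes is present at this height, so the result so far is unchanged — area = 150.01 mm². At z = 13.6: the cylinder does not reach this height (z outside [0, 5.5]); the cube at (3, -3.5) is present — its section is the full 8.5×29.5 rectangle (area 250.75 mm²); Merging all regions: only the 8.5×29.5 cube at (3, -3.5) is present, so the union is just that shape — area = 250.75 mm²; the r=2 cylinder at (-3, 5.5) gives a regular 16-gon of circumradius 2 (constant along its height) (area = (16/2)·2.000²·sin(360°/16) = 12.25 mm²); Subtracting the remaining from the first: starting from the result so far (250.75 mm²), the r=2 cylinder at (-3, 5.5) misses the remaining region (no effect) — area = 250.75 mm². Checking containment: at z = 13.6 the cross-section extends beyond the z = 0.2 cross-section by about 220.70 mm².

part overhangs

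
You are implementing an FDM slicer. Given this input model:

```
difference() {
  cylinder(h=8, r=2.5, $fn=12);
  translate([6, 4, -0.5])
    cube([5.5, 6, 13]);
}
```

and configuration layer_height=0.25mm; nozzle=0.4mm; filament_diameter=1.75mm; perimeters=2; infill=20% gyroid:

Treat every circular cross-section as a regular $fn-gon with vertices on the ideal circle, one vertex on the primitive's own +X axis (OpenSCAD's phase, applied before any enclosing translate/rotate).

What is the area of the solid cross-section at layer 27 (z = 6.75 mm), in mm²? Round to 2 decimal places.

At z = 6.75 mm: the r=2.5 cylinder contributes a regular 12-gon of circumradius 2.5 (area = (12/2)·2.500²·sin(360°/12) = 18.75 mm²); the cube at (6, 4) is present — its section is the full 5.5×6 rectangle (area 33.00 mm²); Taking the first minus the rest: starting from the r=2.5 cylinder (18.75 mm²), the 5.5×6 cube at (6, 4) misses the remaining region (no effect) — area = 18.75 mm². Overall, the cross-section is a single solid region. Net area = 18.75 mm².

18.75 mm²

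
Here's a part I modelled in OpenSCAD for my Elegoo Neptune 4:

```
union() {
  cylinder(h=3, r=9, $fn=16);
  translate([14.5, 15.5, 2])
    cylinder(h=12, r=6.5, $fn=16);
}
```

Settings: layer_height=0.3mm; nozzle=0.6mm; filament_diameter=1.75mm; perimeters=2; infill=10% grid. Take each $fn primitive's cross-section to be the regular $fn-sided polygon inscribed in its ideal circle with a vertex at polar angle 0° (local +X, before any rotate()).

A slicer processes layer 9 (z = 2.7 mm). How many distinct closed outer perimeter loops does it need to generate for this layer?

2

At z = 2.7 mm: the r=9 cylinder gives a regular 16-gon of circumradius 9 (constant along its height); the cylinder at (14.5, 15.5): section is a regular 16-gon, circumradius r=6.5; Merging all regions: the 2 present regions are separate (no shared area or edge), so areas and boundary lengths simply add and each stays a separate island — 2 connected regions. The result has 2 disconnected regions.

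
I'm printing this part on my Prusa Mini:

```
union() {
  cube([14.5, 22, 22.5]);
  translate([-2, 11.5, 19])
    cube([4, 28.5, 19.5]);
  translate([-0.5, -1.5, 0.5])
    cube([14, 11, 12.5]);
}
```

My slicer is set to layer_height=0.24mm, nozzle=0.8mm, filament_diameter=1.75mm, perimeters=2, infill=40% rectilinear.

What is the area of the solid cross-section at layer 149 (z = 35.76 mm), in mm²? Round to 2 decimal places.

114.00 mm²

At z = 35.76 mm: the cube does not reach this height (z outside [0, 22.5]); the cube at (-2, 11.5) (footprint 4×28.5) is included at this height (area 114.00 mm²); the cube at (-0.5, -1.5) is absent (z outside [0.5, 13]); Merging all regions: only the 4×28.5 cube at (-2, 11.5) is present, so the union is just that shape — area = 114.00 mm². Overall, the cross-section is a single solid region. Net area = 114.00 mm².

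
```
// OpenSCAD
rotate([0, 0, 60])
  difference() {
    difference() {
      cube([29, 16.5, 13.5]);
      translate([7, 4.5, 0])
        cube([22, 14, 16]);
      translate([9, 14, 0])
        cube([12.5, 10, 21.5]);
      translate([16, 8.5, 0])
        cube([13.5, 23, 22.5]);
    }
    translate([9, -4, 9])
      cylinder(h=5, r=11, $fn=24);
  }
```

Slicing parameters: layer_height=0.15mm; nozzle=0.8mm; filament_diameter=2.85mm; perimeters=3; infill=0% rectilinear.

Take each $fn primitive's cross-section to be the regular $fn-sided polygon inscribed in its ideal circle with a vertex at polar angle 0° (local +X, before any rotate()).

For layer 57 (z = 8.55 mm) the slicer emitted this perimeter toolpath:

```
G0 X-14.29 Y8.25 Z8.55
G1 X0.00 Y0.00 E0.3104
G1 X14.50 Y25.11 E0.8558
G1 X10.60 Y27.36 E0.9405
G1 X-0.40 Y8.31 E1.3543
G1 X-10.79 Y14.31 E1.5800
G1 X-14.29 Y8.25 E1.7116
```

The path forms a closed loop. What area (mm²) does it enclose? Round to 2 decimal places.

214.50 mm²

Apply the shoelace formula to the sequence of (X, Y) vertices; enclosed area = 214.50 mm².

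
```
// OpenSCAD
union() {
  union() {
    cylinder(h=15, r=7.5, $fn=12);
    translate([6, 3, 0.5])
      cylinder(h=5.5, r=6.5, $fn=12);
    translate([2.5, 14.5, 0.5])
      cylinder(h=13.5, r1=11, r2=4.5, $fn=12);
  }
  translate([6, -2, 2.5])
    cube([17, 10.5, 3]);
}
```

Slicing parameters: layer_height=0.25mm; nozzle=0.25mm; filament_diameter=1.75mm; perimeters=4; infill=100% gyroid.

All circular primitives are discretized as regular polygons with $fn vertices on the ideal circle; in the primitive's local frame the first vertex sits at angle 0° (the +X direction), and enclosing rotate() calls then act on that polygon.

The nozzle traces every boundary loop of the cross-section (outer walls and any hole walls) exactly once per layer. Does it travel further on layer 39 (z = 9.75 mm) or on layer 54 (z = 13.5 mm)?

Layer 39 (z = 9.75): the r=7.5 cylinder contributes a regular 12-gon of circumradius 7.5 (perimeter = 2·12·7.500·sin(180°/12) = 46.59 mm); the cylinder at (6, 3) is not intersected at this z (z outside [0.5, 6]); the cone at (2.5, 14.5) contributes a regular 12-gon of circumradius 6.546 (interpolated between r1=11 and r2=4.5 at t=0.685) (perimeter = 2·12·6.546·sin(180°/12) = 40.66 mm); Merging all regions: the 2 present regions are separate (no shared area or edge), so areas and boundary lengths simply add and each stays a separate island — boundary = 87.25 mm; the cube at (6, -2) is not intersected at this z (z outside [2.5, 5.5]); Combining (union): only the result so far is present, so the union is just that shape — boundary = 87.25 mm. So its perimeter = 87.25 mm. Layer 54 (z = 13.5): the r=7.5 cylinder contributes a regular 12-gon of circumradius 7.5 (perimeter = 2·12·7.500·sin(180°/12) = 46.59 mm); the cylinder at (6, 3) is not intersected at this z (z outside [0.5, 6]); the cone at (2.5, 14.5): at t=0.963 of its height the radius interpolates to r₁+(r₂−r₁)t = 4.741, giving a regular 12-gon of that circumradius (perimeter = 2·12·4.741·sin(180°/12) = 29.45 mm); Taking the union: the 2 present regions are separate (no shared area or edge), so areas and boundary lengths simply add and each stays a separate island — boundary = 76.04 mm; the cube at (6, -2) does not reach this height (z outside [2.5, 5.5]); Merging all regions: only that combined region is present, so the union is just that shape — boundary = 76.04 mm. So its perimeter = 76.04 mm. Layer 39 is larger (87.25 vs 76.04 mm).

layer 39 (z = 9.75 mm)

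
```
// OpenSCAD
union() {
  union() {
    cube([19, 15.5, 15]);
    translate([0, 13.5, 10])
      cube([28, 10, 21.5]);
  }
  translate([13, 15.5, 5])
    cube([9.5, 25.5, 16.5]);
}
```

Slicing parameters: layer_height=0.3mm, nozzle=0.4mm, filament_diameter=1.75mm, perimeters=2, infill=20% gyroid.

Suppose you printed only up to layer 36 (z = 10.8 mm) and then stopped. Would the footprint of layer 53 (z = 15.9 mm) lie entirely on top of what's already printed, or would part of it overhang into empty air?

entirely on top

Compare the two slices. At z = 10.8: the 19×15.5 cube contributes its full rectangle (area 294.50 mm²); the cube at (0, 13.5) (footprint 28×10) is included at this height (area 280.00 mm²); Taking the union: the regions partially overlap — summed areas 574.50 mm² minus the doubly-counted overlap 38.00 mm² gives 536.50 mm² — area = 536.50 mm²; the cube at (13, 15.5) is present — its section is the full 9.5×25.5 rectangle (area 242.25 mm²); Taking the union: the regions partially overlap — summed areas 778.75 mm² minus the doubly-counted overlap 76.00 mm² gives 702.75 mm² — area = 702.75 mm². At z = 15.9: the cube is absent (z outside [0, 15]); the cube at (0, 13.5) (footprint 28×10) is included at this height (area 280.00 mm²); Merging all regions: only the 28×10 cube at (0, 13.5) is present, so the union is just that shape — area = 280.00 mm²; the 9.5×25.5 cube at (13, 15.5) contributes its full rectangle (area 242.25 mm²); Combining (union): the regions partially overlap — summed areas 522.25 mm² minus the doubly-counted overlap 76.00 mm² gives 446.25 mm² — area = 446.25 mm². Checking containment: the cross-section at z = 15.9 is a subset of the cross-section at z = 10.8.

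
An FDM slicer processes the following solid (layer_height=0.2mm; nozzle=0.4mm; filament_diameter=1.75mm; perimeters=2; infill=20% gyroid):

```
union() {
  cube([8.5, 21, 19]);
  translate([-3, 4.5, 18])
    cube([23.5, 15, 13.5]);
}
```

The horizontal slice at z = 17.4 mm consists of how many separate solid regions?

At z = 17.4 mm: the cube (footprint 8.5×21) is included at this height; the cube at (-3, 4.5) does not reach this height (z outside [18, 31.5]); Combining (union): only the 8.5×21 cube is present, so the union is just that shape — 1 connected region. The result has 1 disconnected region.

1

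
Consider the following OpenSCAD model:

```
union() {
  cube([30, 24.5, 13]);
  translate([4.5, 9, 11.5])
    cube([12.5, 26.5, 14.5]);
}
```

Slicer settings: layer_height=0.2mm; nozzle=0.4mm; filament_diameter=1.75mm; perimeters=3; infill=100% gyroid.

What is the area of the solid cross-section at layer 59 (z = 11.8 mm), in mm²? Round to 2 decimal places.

872.50 mm²

At z = 11.8 mm: the cube is present — its section is the full 30×24.5 rectangle (area 735.00 mm²); the 12.5×26.5 cube at (4.5, 9) contributes its full rectangle (area 331.25 mm²); Taking the union: the regions partially overlap — summed areas 1066.25 mm² minus the doubly-counted overlap 193.75 mm² gives 872.50 mm² — area = 872.50 mm². Overall, the cross-section is a single solid region. Net area = 872.50 mm².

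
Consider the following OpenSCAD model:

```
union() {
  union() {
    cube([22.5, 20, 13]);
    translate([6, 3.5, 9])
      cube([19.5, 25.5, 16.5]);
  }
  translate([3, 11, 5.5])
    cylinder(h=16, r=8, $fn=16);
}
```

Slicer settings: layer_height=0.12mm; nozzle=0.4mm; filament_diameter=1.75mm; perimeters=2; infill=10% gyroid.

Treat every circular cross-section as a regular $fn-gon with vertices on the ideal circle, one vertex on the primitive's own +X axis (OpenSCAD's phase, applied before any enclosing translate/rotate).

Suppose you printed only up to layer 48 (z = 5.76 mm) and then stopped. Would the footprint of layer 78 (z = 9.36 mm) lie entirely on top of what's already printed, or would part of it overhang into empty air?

part overhangs

Compare the two slices. At z = 5.76: the cube (footprint 22.5×20) is included at this height (area 450.00 mm²); the cube at (6, 3.5) does not reach this height (z outside [9, 25.5]); Merging all regions: only the 22.5×20 cube is present, so the union is just that shape — area = 450.00 mm²; the r=8 cylinder at (3, 11) gives a regular 16-gon of circumradius 8 (constant along its height) (area = (16/2)·8.000²·sin(360°/16) = 195.93 mm²); Merging all regions: the regions partially overlap — summed areas 645.93 mm² minus the doubly-counted overlap 144.18 mm² gives 501.76 mm² — area = 501.76 mm². At z = 9.36: the 22.5×20 cube contributes its full rectangle (area 450.00 mm²); the cube at (6, 3.5) (footprint 19.5×25.5) is included at this height (area 497.25 mm²); Taking the union: the regions partially overlap — summed areas 947.25 mm² minus the doubly-counted overlap 272.25 mm² gives 675.00 mm² — area = 675.00 mm²; the cylinder at (3, 11): section is a regular 16-gon, circumradius r=8 (area = (16/2)·8.000²·sin(360°/16) = 195.93 mm²); Taking the union: the regions partially overlap — summed areas 870.93 mm² minus the doubly-counted overlap 144.18 mm² gives 726.76 mm² — area = 726.76 mm². Checking containment: at z = 9.36 the cross-section extends beyond the z = 5.76 cross-section by about 225.00 mm².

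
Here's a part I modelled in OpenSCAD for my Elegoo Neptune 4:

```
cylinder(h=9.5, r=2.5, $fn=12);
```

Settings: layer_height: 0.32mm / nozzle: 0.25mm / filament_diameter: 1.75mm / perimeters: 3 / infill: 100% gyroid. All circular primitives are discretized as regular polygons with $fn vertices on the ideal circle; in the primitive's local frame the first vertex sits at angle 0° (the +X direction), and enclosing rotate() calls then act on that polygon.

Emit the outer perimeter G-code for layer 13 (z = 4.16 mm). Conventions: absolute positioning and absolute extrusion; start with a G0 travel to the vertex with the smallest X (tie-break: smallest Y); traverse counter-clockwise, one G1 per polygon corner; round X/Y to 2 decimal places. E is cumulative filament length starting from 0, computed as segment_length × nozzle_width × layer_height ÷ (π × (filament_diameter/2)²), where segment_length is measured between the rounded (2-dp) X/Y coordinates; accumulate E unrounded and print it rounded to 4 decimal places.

G0 X-2.50 Y0.00 Z4.16
G1 X-2.17 Y-1.25 E0.0430
G1 X-1.25 Y-2.17 E0.0863
G1 X0.00 Y-2.50 E0.1293
G1 X1.25 Y-2.17 E0.1723
G1 X2.17 Y-1.25 E0.2155
G1 X2.50 Y0.00 E0.2585
G1 X2.17 Y1.25 E0.3015
G1 X1.25 Y2.17 E0.3448
G1 X0.00 Y2.50 E0.3878
G1 X-1.25 Y2.17 E0.4308
G1 X-2.17 Y1.25 E0.4741
G1 X-2.50 Y0.00 E0.5171

At z = 4.16 mm: the r=2.5 cylinder gives a regular 12-gon of circumradius 2.5 (constant along its height). The outline is a single polygon with 12 vertices. Extrusion per mm of travel: 0.25 × 0.32 / (π × 0.875²) = 0.033260. Accumulating E over each segment gives final E = 0.5171.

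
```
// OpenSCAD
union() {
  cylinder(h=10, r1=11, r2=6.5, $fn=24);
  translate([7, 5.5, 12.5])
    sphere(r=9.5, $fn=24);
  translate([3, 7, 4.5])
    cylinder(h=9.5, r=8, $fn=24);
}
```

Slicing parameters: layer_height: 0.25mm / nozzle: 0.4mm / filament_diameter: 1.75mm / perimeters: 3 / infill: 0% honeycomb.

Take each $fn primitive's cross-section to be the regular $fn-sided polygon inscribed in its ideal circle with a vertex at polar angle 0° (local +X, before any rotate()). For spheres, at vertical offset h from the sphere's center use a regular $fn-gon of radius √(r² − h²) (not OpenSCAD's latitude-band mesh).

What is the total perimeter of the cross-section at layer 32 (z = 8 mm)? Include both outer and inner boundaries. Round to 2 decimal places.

At z = 8 mm: the cone contributes a regular 24-gon of circumradius 7.400 (interpolated between r1=11 and r2=6.5 at t=0.800) (perimeter = 2·24·7.400·sin(180°/24) = 46.36 mm); the r=9.5 sphere at (7, 5.5) contributes a regular 24-gon of circumradius √(9.5²−4.5²) = 8.367 (perimeter = 2·24·8.367·sin(180°/24) = 52.42 mm); the r=8 cylinder at (3, 7) contributes a regular 24-gon of circumradius 8 (perimeter = 2·24·8.000·sin(180°/24) = 50.12 mm); Merging all regions: the regions partially overlap (shared area 220.22 mm²), so the edge portions inside another operand are dropped and the merged outline is re-measured after clipping — boundary = 71.21 mm. Overall, the cross-section is a single solid region. Total boundary length (outer) = 71.21 mm.

71.21 mm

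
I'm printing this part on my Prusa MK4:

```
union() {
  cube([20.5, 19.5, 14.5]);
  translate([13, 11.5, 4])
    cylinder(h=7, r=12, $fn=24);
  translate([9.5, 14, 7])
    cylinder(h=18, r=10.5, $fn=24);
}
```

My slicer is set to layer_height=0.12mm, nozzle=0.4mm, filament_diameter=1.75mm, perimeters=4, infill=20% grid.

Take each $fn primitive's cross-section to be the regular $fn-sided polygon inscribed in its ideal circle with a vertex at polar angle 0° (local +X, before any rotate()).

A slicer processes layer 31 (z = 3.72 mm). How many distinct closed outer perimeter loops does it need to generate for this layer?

At z = 3.72 mm: the 20.5×19.5 cube contributes its full rectangle; the cylinder at (13, 11.5) is not intersected at this z (z outside [4, 11]); the cylinder at (9.5, 14) is absent (z outside [7, 25]); Merging all regions: only the 20.5×19.5 cube is present, so the union is just that shape — 1 connected region. The result has 1 disconnected region.

1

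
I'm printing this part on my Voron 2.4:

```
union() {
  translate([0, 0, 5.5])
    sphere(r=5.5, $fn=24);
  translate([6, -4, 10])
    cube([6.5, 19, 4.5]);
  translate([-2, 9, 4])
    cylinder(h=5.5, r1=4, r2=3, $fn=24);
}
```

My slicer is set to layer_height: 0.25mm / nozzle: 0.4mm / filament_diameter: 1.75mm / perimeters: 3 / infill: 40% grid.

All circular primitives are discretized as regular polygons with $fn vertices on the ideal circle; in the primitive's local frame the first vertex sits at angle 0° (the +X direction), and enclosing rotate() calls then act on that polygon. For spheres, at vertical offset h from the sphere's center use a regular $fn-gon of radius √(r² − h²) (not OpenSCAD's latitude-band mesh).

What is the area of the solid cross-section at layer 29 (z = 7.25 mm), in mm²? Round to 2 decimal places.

120.54 mm²

At z = 7.25 mm: the r=5.5 sphere contributes a regular 24-gon of circumradius √(5.5²−1.75²) = 5.214 (area = (24/2)·5.214²·sin(360°/24) = 84.44 mm²); the cube at (6, -4) is absent (z outside [10, 14.5]); the cone at (-2, 9) contributes a regular 24-gon of circumradius 3.409 (interpolated between r1=4 and r2=3 at t=0.591) (area = (24/2)·3.409²·sin(360°/24) = 36.10 mm²); Taking the union: the 2 present regions are separate (no shared area or edge), so areas and boundary lengths simply add and each stays a separate island — area = 120.54 mm². Overall, the cross-section has 2 separate islands. Net area = 120.54 mm².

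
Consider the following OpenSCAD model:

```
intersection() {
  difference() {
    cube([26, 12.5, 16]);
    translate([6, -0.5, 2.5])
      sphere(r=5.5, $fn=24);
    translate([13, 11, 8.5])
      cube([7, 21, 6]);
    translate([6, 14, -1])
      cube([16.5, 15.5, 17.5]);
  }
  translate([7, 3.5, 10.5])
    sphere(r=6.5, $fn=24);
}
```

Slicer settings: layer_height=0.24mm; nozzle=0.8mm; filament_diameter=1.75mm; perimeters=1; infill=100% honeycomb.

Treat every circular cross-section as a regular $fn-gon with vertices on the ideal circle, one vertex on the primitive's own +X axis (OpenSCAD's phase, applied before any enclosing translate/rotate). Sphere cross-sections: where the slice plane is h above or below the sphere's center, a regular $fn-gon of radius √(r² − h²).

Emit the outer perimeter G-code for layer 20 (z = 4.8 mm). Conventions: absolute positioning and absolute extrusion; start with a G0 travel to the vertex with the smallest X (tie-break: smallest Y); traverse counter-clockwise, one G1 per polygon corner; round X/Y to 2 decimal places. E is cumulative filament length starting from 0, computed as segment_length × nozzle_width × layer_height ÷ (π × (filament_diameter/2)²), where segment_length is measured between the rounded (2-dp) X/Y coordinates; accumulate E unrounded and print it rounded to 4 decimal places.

At z = 4.8 mm: the cube is present — its section is the full 26×12.5 rectangle; the r=5.5 sphere at (6, -0.5) contributes a regular 24-gon of circumradius √(5.5²−2.3²) = 4.996; the cube at (13, 11) does not reach this height (z outside [8.5, 14.5]); the 16.5×15.5 cube at (6, 14) contributes its full rectangle; Taking the first minus the rest: starting from the 26×12.5 cube, the r=5.5 sphere at (6, -0.5) partially overlaps it — only the 33.80 mm² overlap (of its 77.52 mm²) is removed, clipping the outline; the 16.5×15.5 cube at (6, 14) misses the remaining region (no effect) — 1 connected region; the r=6.5 sphere at (7, 3.5) contributes a regular 24-gon of circumradius √(6.5²−5.7²) = 3.124; Taking the intersection: the r=6.5 sphere at (7, 3.5) partially overlaps that combined region; clipping to the common part keeps 12.06 mm² — 1 connected region. The outline is a single polygon with 20 vertices. Extrusion per mm of travel: 0.8 × 0.24 / (π × 0.875²) = 0.079824. Accumulating E over each segment gives final E = 1.3586.

G0 X3.94 Y4.01 Z4.80
G1 X4.71 Y4.33 E0.0666
G1 X6.00 Y4.50 E0.1704
G1 X7.29 Y4.33 E0.2743
G1 X8.50 Y3.83 E0.3788
G1 X9.53 Y3.03 E0.4829
G1 X9.94 Y2.50 E0.5364
G1 X10.02 Y2.69 E0.5528
G1 X10.12 Y3.50 E0.6180
G1 X10.02 Y4.31 E0.6831
G1 X9.71 Y5.06 E0.7479
G1 X9.21 Y5.71 E0.8134
G1 X8.56 Y6.21 E0.8788
G1 X7.81 Y6.52 E0.9436
G1 X7.00 Y6.62 E1.0088
G1 X6.19 Y6.52 E1.0739
G1 X5.44 Y6.21 E1.1387
G1 X4.79 Y5.71 E1.2042
G1 X4.29 Y5.06 E1.2696
G1 X3.98 Y4.31 E1.3344
G1 X3.94 Y4.01 E1.3586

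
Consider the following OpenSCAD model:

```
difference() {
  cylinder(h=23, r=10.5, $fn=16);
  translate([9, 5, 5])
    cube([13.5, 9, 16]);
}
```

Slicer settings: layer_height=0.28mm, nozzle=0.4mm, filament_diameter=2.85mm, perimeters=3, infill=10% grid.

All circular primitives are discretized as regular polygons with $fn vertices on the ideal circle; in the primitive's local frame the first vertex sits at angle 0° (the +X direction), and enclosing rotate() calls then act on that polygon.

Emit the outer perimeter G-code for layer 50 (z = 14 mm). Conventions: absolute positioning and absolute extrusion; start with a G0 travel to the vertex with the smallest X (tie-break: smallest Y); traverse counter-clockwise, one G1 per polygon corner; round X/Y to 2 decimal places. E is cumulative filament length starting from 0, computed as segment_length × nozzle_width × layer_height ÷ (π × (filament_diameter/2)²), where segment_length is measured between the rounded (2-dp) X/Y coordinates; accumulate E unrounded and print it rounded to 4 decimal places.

G0 X-10.50 Y0.00 Z14.00
G1 X-9.70 Y-4.02 E0.0720
G1 X-7.42 Y-7.42 E0.1438
G1 X-4.02 Y-9.70 E0.2157
G1 X0.00 Y-10.50 E0.2877
G1 X4.02 Y-9.70 E0.3596
G1 X7.42 Y-7.42 E0.4315
G1 X9.70 Y-4.02 E0.5034
G1 X10.50 Y0.00 E0.5753
G1 X9.70 Y4.02 E0.6473
G1 X9.04 Y5.00 E0.6680
G1 X9.00 Y5.00 E0.6687
G1 X9.00 Y5.07 E0.6700
G1 X7.42 Y7.42 E0.7197
G1 X4.02 Y9.70 E0.7916
G1 X0.00 Y10.50 E0.8635
G1 X-4.02 Y9.70 E0.9355
G1 X-7.42 Y7.42 E1.0073
G1 X-9.70 Y4.02 E1.0792
G1 X-10.50 Y0.00 E1.1512

At z = 14 mm: the r=10.5 cylinder gives a regular 16-gon of circumradius 10.5 (constant along its height); the 13.5×9 cube at (9, 5) contributes its full rectangle; Taking the first minus the rest: starting from the r=10.5 cylinder, the 13.5×9 cube at (9, 5) partially overlaps it — only the 0.00 mm² overlap (of its 121.50 mm²) is removed, clipping the outline — 1 connected region. The outline is a single polygon with 19 vertices. Extrusion per mm of travel: 0.4 × 0.28 / (π × 1.425²) = 0.017557. Accumulating E over each segment gives final E = 1.1512.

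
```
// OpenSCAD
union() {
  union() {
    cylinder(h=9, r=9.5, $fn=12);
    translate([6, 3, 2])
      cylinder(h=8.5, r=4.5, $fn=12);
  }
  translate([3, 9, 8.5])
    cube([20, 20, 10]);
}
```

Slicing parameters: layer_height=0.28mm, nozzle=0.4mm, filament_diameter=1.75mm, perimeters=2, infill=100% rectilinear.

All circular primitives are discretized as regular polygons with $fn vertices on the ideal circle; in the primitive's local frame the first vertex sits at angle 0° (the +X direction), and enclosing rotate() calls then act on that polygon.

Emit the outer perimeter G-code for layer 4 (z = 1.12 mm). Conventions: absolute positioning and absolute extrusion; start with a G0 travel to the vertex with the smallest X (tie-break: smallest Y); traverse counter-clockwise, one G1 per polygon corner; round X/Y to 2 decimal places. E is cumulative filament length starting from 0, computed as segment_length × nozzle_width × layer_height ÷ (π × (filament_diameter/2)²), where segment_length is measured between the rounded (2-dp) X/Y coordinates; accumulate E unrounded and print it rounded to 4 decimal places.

At z = 1.12 mm: the r=9.5 cylinder contributes a regular 12-gon of circumradius 9.5; the cylinder at (6, 3) is not intersected at this z (z outside [2, 10.5]); Combining (union): only the r=9.5 cylinder is present, so the union is just that shape — 1 connected region; the cube at (3, 9) is absent (z outside [8.5, 18.5]); Taking the union: only that combined region is present, so the union is just that shape — 1 connected region. The outline is a single polygon with 12 vertices. Extrusion per mm of travel: 0.4 × 0.28 / (π × 0.875²) = 0.046564. Accumulating E over each segment gives final E = 2.7482.

G0 X-9.50 Y0.00 Z1.12
G1 X-8.23 Y-4.75 E0.2289
G1 X-4.75 Y-8.23 E0.4581
G1 X0.00 Y-9.50 E0.6871
G1 X4.75 Y-8.23 E0.9160
G1 X8.23 Y-4.75 E1.1452
G1 X9.50 Y0.00 E1.3741
G1 X8.23 Y4.75 E1.6031
G1 X4.75 Y8.23 E1.8322
G1 X0.00 Y9.50 E2.0612
G1 X-4.75 Y8.23 E2.2901
G1 X-8.23 Y4.75 E2.5193
G1 X-9.50 Y0.00 E2.7482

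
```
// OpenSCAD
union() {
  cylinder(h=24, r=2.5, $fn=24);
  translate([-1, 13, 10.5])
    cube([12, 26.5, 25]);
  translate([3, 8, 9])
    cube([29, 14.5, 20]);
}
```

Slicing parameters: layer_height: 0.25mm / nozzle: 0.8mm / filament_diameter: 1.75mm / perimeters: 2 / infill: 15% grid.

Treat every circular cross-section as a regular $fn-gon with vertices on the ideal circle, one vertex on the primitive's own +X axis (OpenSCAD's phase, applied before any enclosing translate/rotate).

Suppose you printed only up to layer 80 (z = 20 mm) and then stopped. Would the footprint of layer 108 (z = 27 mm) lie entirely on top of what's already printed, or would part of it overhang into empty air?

Compare the two slices. At z = 20: the cylinder: section is a regular 24-gon, circumradius r=2.5 (area = (24/2)·2.500²·sin(360°/24) = 19.41 mm²); the 12×26.5 cube at (-1, 13) contributes its full rectangle (area 318.00 mm²); the cube at (3, 8) (footprint 29×14.5) is included at this height (area 420.50 mm²); Taking the union: the regions partially overlap — summed areas 757.91 mm² minus the doubly-counted overlap 76.00 mm² gives 681.91 mm² — area = 681.91 mm². At z = 27: the cylinder does not reach this height (z outside [0, 24]); the 12×26.5 cube at (-1, 13) contributes its full rectangle (area 318.00 mm²); the cube at (3, 8) (footprint 29×14.5) is included at this height (area 420.50 mm²); Combining (union): the regions partially overlap — summed areas 738.50 mm² minus the doubly-counted overlap 76.00 mm² gives 662.50 mm² — area = 662.50 mm². Checking containment: the cross-section at z = 27 is a subset of the cross-section at z = 20.

entirely on top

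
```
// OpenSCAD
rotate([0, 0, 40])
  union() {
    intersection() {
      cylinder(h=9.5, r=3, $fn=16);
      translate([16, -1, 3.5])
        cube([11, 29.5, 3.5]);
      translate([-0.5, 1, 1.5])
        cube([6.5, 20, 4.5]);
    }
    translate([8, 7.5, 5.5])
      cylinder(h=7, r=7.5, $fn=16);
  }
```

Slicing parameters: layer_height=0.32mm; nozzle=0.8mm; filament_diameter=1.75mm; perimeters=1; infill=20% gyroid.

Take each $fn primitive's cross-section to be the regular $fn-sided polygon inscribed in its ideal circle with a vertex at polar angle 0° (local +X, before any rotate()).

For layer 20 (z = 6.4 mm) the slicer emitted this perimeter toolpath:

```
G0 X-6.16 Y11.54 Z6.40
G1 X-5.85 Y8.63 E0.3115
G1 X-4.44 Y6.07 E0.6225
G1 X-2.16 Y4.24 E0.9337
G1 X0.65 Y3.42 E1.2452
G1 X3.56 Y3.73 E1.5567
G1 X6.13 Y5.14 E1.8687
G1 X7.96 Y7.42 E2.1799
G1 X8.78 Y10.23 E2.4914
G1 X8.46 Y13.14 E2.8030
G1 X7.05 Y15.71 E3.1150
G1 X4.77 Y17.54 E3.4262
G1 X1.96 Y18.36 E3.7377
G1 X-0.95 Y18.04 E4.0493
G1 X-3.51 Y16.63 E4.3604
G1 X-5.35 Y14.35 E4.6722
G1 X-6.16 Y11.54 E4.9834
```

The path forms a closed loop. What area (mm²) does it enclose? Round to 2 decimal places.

172.21 mm²

Apply the shoelace formula to the sequence of (X, Y) vertices; enclosed area = 172.21 mm².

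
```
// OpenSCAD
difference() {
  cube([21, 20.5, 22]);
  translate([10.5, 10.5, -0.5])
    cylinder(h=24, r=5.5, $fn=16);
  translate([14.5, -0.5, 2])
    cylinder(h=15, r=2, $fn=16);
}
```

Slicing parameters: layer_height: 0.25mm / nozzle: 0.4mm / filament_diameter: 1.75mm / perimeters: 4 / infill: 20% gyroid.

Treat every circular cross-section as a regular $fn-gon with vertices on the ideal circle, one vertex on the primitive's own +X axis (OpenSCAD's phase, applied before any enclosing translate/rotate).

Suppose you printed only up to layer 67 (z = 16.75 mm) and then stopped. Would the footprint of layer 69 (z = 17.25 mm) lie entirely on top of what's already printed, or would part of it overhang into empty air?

part overhangs

Compare the two slices. At z = 16.75: the cube is present — its section is the full 21×20.5 rectangle (area 430.50 mm²); the cylinder at (10.5, 10.5): section is a regular 16-gon, circumradius r=5.5 (area = (16/2)·5.500²·sin(360°/16) = 92.61 mm²); the cylinder at (14.5, -0.5): section is a regular 16-gon, circumradius r=2 (area = (16/2)·2.000²·sin(360°/16) = 12.25 mm²); Taking the first minus the rest: starting from the 21×20.5 cube (430.50 mm²), the r=5.5 cylinder at (10.5, 10.5) lies wholly inside it (removes its full 92.61 mm² and its 34.34 mm outline becomes a hole wall); the r=2 cylinder at (14.5, -0.5) partially overlaps it — only the 4.17 mm² overlap (of its 12.25 mm²) is removed, clipping the outline — area = 333.72 mm². At z = 17.25: the cube is present — its section is the full 21×20.5 rectangle (area 430.50 mm²); the r=5.5 cylinder at (10.5, 10.5) gives a regular 16-gon of circumradius 5.5 (constant along its height) (area = (16/2)·5.500²·sin(360°/16) = 92.61 mm²); the cylinder at (14.5, -0.5) does not reach this height (z outside [2, 17]); After the difference (first − rest): starting from the 21×20.5 cube (430.50 mm²), the r=5.5 cylinder at (10.5, 10.5) lies wholly inside it (removes its full 92.61 mm² and its 34.34 mm outline becomes a hole wall) — area = 337.89 mm². Checking containment: at z = 17.25 the cross-section extends beyond the z = 16.75 cross-section by about 4.17 mm².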